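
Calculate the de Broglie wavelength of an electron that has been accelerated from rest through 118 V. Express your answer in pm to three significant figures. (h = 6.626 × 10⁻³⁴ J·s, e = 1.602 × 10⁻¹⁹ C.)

KE = eV = 1.602 × 10⁻¹⁹ × 118.0 = 1.890 × 10⁻¹⁷ J.
p = √(2mKE) = √(2 × 9.109 × 10⁻³¹ × 1.890 × 10⁻¹⁷) = 5.868 × 10⁻²⁴ kg·m/s.
λ = h/p = 6.626 × 10⁻³⁴ / 5.868 × 10⁻²⁴ = 1.13 × 10⁻¹⁰ m = 113 pm.

λ = 113 pm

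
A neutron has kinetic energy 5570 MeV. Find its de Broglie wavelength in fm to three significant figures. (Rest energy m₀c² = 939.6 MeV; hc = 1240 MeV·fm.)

λ = 0.193 fm

Total energy E = KE + m₀c² = 5570 + 939.6 = 6509.6 MeV.
(pc)² = E² − (m₀c²)² = (6509.6)² − (939.6)² = 4.149 × 10⁷ MeV², so pc = 6441 MeV.
λ = hc/(pc) = 1240 MeV·fm / 6441 MeV = 0.193 fm.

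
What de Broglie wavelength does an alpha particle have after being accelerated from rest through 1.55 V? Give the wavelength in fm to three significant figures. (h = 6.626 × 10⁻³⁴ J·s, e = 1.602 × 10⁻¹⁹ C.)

λ = 8160 fm

KE = 2eV = 2 × 1.602 × 10⁻¹⁹ × 1.550 = 4.966 × 10⁻¹⁹ J.
p = √(2mKE) = √(2 × 6.645 × 10⁻²⁷ × 4.966 × 10⁻¹⁹) = 8.124 × 10⁻²³ kg·m/s.
λ = h/p = 6.626 × 10⁻³⁴ / 8.124 × 10⁻²³ = 8.16 × 10⁻¹² m = 8160 fm.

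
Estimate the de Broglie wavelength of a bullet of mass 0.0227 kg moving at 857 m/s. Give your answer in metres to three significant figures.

p = mv = 0.0227 × 857 = 1.945 × 10¹ kg·m/s.
λ = h/p = 6.626 × 10⁻³⁴ / 1.945 × 10¹ = 3.41 × 10⁻³⁵ m.

λ = 3.41 × 10⁻³⁵ m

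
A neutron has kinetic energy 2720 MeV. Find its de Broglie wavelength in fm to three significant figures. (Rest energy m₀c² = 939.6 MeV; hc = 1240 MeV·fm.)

Total energy E = KE + m₀c² = 2720 + 939.6 = 3659.6 MeV.
(pc)² = E² − (m₀c²)² = (3659.6)² − (939.6)² = 1.251 × 10⁷ MeV², so pc = 3537 MeV.
λ = hc/(pc) = 1240 MeV·fm / 3537 MeV = 0.351 fm.

λ = 0.351 fm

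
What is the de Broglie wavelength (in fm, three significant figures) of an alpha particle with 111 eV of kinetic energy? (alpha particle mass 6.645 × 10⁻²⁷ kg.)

λ = 1360 fm

KE = 111 eV = 1.778 × 10⁻¹⁷ J.
p = √(2mKE) = √(2 × 6.645 × 10⁻²⁷ × 1.778 × 10⁻¹⁷) = 4.861 × 10⁻²² kg·m/s.
λ = h/p = 6.626 × 10⁻³⁴ / 4.861 × 10⁻²² = 1.36 × 10⁻¹² m = 1360 fm.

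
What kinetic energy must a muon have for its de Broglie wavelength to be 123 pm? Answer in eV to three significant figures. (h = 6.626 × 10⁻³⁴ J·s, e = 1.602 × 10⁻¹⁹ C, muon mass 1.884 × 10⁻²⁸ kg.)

KE = 0.481 eV

p = h/λ = 6.626 × 10⁻³⁴ / 1.230 × 10⁻¹⁰ = 5.387 × 10⁻²⁴ kg·m/s.
KE = p²/(2m) = (5.387 × 10⁻²⁴)² / (2 × 1.884 × 10⁻²⁸) = 7.702 × 10⁻²⁰ J = 0.481 eV.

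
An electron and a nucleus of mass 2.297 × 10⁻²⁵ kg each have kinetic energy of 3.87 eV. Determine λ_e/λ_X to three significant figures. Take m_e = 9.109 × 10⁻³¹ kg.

At fixed KE, p = √(2mKE) so λ = h/p ∝ 1/√m.
λ_e/λ_X = √(m_X/m_e) = √(2.297 × 10⁻²⁵/9.109 × 10⁻³¹) = √(2.522 × 10⁵) = 502.

λ_e/λ_X = 502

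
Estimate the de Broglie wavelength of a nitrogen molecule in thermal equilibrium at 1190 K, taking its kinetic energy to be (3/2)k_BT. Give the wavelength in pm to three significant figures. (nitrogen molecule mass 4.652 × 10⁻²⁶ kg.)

KE = (3/2)k_BT = 1.5 × 1.381 × 10⁻²³ × 1190 = 2.465 × 10⁻²⁰ J.
p = √(2mKE) = √(2 × 4.652 × 10⁻²⁶ × 2.465 × 10⁻²⁰) = 4.789 × 10⁻²³ kg·m/s.
λ = h/p = 1.38 × 10⁻¹¹ m = 13.8 pm.

λ = 13.8 pm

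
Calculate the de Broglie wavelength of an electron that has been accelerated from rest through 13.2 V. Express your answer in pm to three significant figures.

KE = eV = 1.602 × 10⁻¹⁹ × 13.20 = 2.115 × 10⁻¹⁸ J.
p = √(2mKE) = √(2 × 9.109 × 10⁻³¹ × 2.115 × 10⁻¹⁸) = 1.963 × 10⁻²⁴ kg·m/s.
λ = h/p = 6.626 × 10⁻³⁴ / 1.963 × 10⁻²⁴ = 3.38 × 10⁻¹⁰ m = 338 pm.

λ = 338 pm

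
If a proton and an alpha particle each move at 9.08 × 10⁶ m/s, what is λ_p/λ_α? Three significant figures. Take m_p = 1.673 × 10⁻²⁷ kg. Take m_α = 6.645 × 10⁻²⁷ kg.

λ_p/λ_α = 3.97

At fixed v, p = mv so λ = h/(mv) ∝ 1/m.
λ_p/λ_α = m_α/m_p = 6.645 × 10⁻²⁷/1.673 × 10⁻²⁷ = 3.97.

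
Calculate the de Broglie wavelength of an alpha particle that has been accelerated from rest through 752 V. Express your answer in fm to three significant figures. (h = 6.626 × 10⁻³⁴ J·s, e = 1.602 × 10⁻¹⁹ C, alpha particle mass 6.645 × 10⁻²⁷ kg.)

λ = 370 fm

KE = 2eV = 2 × 1.602 × 10⁻¹⁹ × 752.0 = 2.409 × 10⁻¹⁶ J.
p = √(2mKE) = √(2 × 6.645 × 10⁻²⁷ × 2.409 × 10⁻¹⁶) = 1.789 × 10⁻²¹ kg·m/s.
λ = h/p = 6.626 × 10⁻³⁴ / 1.789 × 10⁻²¹ = 3.70 × 10⁻¹³ m = 370 fm.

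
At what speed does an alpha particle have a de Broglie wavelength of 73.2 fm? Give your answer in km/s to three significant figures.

v = 1360 km/s

p = h/λ = 6.626 × 10⁻³⁴ / 7.320 × 10⁻¹⁴ = 9.052 × 10⁻²¹ kg·m/s.
v = p/m = 9.052 × 10⁻²¹ / 6.645 × 10⁻²⁷ = 1.36 × 10⁶ m/s = 1360 km/s.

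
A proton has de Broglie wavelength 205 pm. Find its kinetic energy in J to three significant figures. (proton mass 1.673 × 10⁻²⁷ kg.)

KE = 3.12 × 10⁻²¹ J

p = h/λ = 6.626 × 10⁻³⁴ / 2.050 × 10⁻¹⁰ = 3.232 × 10⁻²⁴ kg·m/s.
KE = p²/(2m) = (3.232 × 10⁻²⁴)² / (2 × 1.673 × 10⁻²⁷) = 3.122 × 10⁻²¹ J = 3.12 × 10⁻²¹ J.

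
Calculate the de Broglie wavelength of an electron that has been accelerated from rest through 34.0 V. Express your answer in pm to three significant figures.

KE = eV = 1.602 × 10⁻¹⁹ × 34.00 = 5.447 × 10⁻¹⁸ J.
p = √(2mKE) = √(2 × 9.109 × 10⁻³¹ × 5.447 × 10⁻¹⁸) = 3.150 × 10⁻²⁴ kg·m/s.
λ = h/p = 6.626 × 10⁻³⁴ / 3.150 × 10⁻²⁴ = 2.10 × 10⁻¹⁰ m = 210 pm.

λ = 210 pm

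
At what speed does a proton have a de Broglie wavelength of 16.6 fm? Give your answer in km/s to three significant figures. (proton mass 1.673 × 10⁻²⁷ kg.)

p = h/λ = 6.626 × 10⁻³⁴ / 1.660 × 10⁻¹⁴ = 3.992 × 10⁻²⁰ kg·m/s.
v = p/m = 3.992 × 10⁻²⁰ / 1.673 × 10⁻²⁷ = 2.39 × 10⁷ m/s = 2.39 × 10⁴ km/s.

v = 2.39 × 10⁴ km/s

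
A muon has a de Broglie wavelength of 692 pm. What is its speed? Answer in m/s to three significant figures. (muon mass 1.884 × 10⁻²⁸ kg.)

p = h/λ = 6.626 × 10⁻³⁴ / 6.920 × 10⁻¹⁰ = 9.575 × 10⁻²⁵ kg·m/s.
v = p/m = 9.575 × 10⁻²⁵ / 1.884 × 10⁻²⁸ = 5.08 × 10³ m/s = 5080 m/s.

v = 5080 m/s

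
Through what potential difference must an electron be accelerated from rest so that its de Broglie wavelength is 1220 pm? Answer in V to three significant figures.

V = 1.01 V

p = h/λ = 6.626 × 10⁻³⁴ / 1.220 × 10⁻⁹ = 5.431 × 10⁻²⁵ kg·m/s.
KE = p²/(2m) = 1.619 × 10⁻¹⁹ J.
V = KE/e = 1.619 × 10⁻¹⁹ / (1.602 × 10⁻¹⁹) = 1.01 V.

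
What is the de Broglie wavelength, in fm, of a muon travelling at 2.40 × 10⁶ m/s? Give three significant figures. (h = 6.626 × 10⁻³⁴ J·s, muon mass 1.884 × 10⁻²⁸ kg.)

λ = 1470 fm

p = mv = 1.884 × 10⁻²⁸ × 2.40 × 10⁶ = 4.522 × 10⁻²² kg·m/s.
λ = h/p = 6.626 × 10⁻³⁴ / 4.522 × 10⁻²² = 1.47 × 10⁻¹² m = 1470 fm.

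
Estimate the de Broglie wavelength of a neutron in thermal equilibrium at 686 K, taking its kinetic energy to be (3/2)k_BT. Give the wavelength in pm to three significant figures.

KE = (3/2)k_BT = 1.5 × 1.381 × 10⁻²³ × 686 = 1.421 × 10⁻²⁰ J.
p = √(2mKE) = √(2 × 1.675 × 10⁻²⁷ × 1.421 × 10⁻²⁰) = 6.900 × 10⁻²⁴ kg·m/s.
λ = h/p = 9.60 × 10⁻¹¹ m = 96.0 pm.

λ = 96.0 pm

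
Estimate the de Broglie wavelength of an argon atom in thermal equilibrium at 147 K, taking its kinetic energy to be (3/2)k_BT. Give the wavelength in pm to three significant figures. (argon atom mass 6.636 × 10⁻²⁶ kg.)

KE = (3/2)k_BT = 1.5 × 1.381 × 10⁻²³ × 147 = 3.045 × 10⁻²¹ J.
p = √(2mKE) = √(2 × 6.636 × 10⁻²⁶ × 3.045 × 10⁻²¹) = 2.010 × 10⁻²³ kg·m/s.
λ = h/p = 3.30 × 10⁻¹¹ m = 33.0 pm.

λ = 33.0 pm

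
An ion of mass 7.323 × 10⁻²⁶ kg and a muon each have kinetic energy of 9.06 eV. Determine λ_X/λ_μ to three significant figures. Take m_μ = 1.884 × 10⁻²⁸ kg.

λ_X/λ_μ = 0.0507

At fixed KE, p = √(2mKE) so λ = h/p ∝ 1/√m.
λ_X/λ_μ = √(m_μ/m_X) = √(1.884 × 10⁻²⁸/7.323 × 10⁻²⁶) = √(2.573 × 10⁻³) = 0.0507.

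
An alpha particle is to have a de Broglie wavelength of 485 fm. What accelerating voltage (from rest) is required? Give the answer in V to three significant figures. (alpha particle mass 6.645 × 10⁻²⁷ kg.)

V = 438 V

p = h/λ = 6.626 × 10⁻³⁴ / 4.850 × 10⁻¹³ = 1.366 × 10⁻²¹ kg·m/s.
KE = p²/(2m) = 1.404 × 10⁻¹⁶ J.
V = KE/2e = 1.404 × 10⁻¹⁶ / (2 × 1.602 × 10⁻¹⁹) = 438 V.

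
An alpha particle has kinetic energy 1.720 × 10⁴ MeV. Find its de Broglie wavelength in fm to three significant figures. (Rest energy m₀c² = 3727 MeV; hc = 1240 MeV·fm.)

λ = 0.0602 fm

Total energy E = KE + m₀c² = 1.720 × 10⁴ + 3727 = 20927 MeV.
(pc)² = E² − (m₀c²)² = (20927)² − (3727)² = 4.240 × 10⁸ MeV², so pc = 2.059 × 10⁴ MeV.
λ = hc/(pc) = 1240 MeV·fm / 2.059 × 10⁴ MeV = 0.0602 fm.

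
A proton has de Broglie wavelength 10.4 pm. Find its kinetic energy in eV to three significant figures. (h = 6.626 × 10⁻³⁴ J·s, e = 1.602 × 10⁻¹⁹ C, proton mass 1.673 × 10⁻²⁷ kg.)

p = h/λ = 6.626 × 10⁻³⁴ / 1.040 × 10⁻¹¹ = 6.371 × 10⁻²³ kg·m/s.
KE = p²/(2m) = (6.371 × 10⁻²³)² / (2 × 1.673 × 10⁻²⁷) = 1.213 × 10⁻¹⁸ J = 7.57 eV.

KE = 7.57 eV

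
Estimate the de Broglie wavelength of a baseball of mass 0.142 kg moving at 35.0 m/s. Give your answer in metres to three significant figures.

λ = 1.33 × 10⁻³⁴ m

p = mv = 0.142 × 35.0 = 4.970 kg·m/s.
λ = h/p = 6.626 × 10⁻³⁴ / 4.970 = 1.33 × 10⁻³⁴ m.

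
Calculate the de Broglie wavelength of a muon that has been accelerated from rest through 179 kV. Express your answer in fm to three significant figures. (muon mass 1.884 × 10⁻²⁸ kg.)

λ = 202 fm

KE = eV = 1.602 × 10⁻¹⁹ × 1.790 × 10⁵ = 2.868 × 10⁻¹⁴ J.
p = √(2mKE) = √(2 × 1.884 × 10⁻²⁸ × 2.868 × 10⁻¹⁴) = 3.287 × 10⁻²¹ kg·m/s.
λ = h/p = 6.626 × 10⁻³⁴ / 3.287 × 10⁻²¹ = 2.02 × 10⁻¹³ m = 202 fm.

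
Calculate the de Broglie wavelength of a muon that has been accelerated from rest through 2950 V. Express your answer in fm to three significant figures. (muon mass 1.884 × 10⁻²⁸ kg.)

KE = eV = 1.602 × 10⁻¹⁹ × 2950 = 4.726 × 10⁻¹⁶ J.
p = √(2mKE) = √(2 × 1.884 × 10⁻²⁸ × 4.726 × 10⁻¹⁶) = 4.220 × 10⁻²² kg·m/s.
λ = h/p = 6.626 × 10⁻³⁴ / 4.220 × 10⁻²² = 1.57 × 10⁻¹² m = 1570 fm.

λ = 1570 fm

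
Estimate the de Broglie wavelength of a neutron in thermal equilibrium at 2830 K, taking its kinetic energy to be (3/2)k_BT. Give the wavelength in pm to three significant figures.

λ = 47.3 pm

KE = (3/2)k_BT = 1.5 × 1.381 × 10⁻²³ × 2830 = 5.862 × 10⁻²⁰ J.
p = √(2mKE) = √(2 × 1.675 × 10⁻²⁷ × 5.862 × 10⁻²⁰) = 1.401 × 10⁻²³ kg·m/s.
λ = h/p = 4.73 × 10⁻¹¹ m = 47.3 pm.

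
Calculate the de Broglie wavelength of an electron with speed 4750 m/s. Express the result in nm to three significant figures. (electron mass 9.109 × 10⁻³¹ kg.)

p = mv = 9.109 × 10⁻³¹ × 4750 = 4.327 × 10⁻²⁷ kg·m/s.
λ = h/p = 6.626 × 10⁻³⁴ / 4.327 × 10⁻²⁷ = 1.53 × 10⁻⁷ m = 153 nm.

λ = 153 nm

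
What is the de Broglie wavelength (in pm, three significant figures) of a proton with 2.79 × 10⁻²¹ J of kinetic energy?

λ = 217 pm

p = √(2mKE) = √(2 × 1.673 × 10⁻²⁷ × 2.790 × 10⁻²¹) = 3.055 × 10⁻²⁴ kg·m/s.
λ = h/p = 6.626 × 10⁻³⁴ / 3.055 × 10⁻²⁴ = 2.17 × 10⁻¹⁰ m = 217 pm.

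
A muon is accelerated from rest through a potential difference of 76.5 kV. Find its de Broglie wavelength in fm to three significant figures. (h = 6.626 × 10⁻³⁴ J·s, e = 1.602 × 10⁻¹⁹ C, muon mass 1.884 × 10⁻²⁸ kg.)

KE = eV = 1.602 × 10⁻¹⁹ × 7.650 × 10⁴ = 1.226 × 10⁻¹⁴ J.
p = √(2mKE) = √(2 × 1.884 × 10⁻²⁸ × 1.226 × 10⁻¹⁴) = 2.149 × 10⁻²¹ kg·m/s.
λ = h/p = 6.626 × 10⁻³⁴ / 2.149 × 10⁻²¹ = 3.08 × 10⁻¹³ m = 308 fm.

λ = 308 fm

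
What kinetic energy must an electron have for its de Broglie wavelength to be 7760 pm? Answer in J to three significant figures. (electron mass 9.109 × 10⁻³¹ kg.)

p = h/λ = 6.626 × 10⁻³⁴ / 7.760 × 10⁻⁹ = 8.539 × 10⁻²⁶ kg·m/s.
KE = p²/(2m) = (8.539 × 10⁻²⁶)² / (2 × 9.109 × 10⁻³¹) = 4.002 × 10⁻²¹ J = 4.00 × 10⁻²¹ J.

KE = 4.00 × 10⁻²¹ J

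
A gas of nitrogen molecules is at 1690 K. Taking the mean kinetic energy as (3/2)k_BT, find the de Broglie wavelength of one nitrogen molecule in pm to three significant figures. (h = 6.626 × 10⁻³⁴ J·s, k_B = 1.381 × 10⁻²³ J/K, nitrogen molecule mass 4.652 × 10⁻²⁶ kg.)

λ = 11.6 pm

KE = (3/2)k_BT = 1.5 × 1.381 × 10⁻²³ × 1690 = 3.501 × 10⁻²⁰ J.
p = √(2mKE) = √(2 × 4.652 × 10⁻²⁶ × 3.501 × 10⁻²⁰) = 5.707 × 10⁻²³ kg·m/s.
λ = h/p = 1.16 × 10⁻¹¹ m = 11.6 pm.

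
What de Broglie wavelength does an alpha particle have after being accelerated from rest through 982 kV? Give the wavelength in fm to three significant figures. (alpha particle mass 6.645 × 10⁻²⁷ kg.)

KE = 2eV = 2 × 1.602 × 10⁻¹⁹ × 9.820 × 10⁵ = 3.146 × 10⁻¹³ J.
p = √(2mKE) = √(2 × 6.645 × 10⁻²⁷ × 3.146 × 10⁻¹³) = 6.466 × 10⁻²⁰ kg·m/s.
λ = h/p = 6.626 × 10⁻³⁴ / 6.466 × 10⁻²⁰ = 1.02 × 10⁻¹⁴ m = 10.2 fm.

λ = 10.2 fm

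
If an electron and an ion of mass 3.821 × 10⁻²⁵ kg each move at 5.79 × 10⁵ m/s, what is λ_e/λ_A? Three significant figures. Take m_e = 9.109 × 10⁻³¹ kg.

At fixed v, p = mv so λ = h/(mv) ∝ 1/m.
λ_e/λ_A = m_A/m_e = 3.821 × 10⁻²⁵/9.109 × 10⁻³¹ = 4.19 × 10⁵.

λ_e/λ_A = 4.19 × 10⁵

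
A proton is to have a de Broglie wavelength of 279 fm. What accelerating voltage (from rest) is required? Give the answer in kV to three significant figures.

p = h/λ = 6.626 × 10⁻³⁴ / 2.790 × 10⁻¹³ = 2.375 × 10⁻²¹ kg·m/s.
KE = p²/(2m) = 1.686 × 10⁻¹⁵ J.
V = KE/e = 1.686 × 10⁻¹⁵ / (1.602 × 10⁻¹⁹) = 10.5 kV.

V = 10.5 kV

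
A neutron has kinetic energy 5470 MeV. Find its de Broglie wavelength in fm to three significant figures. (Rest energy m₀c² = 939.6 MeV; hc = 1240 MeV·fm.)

Total energy E = KE + m₀c² = 5470 + 939.6 = 6409.6 MeV.
(pc)² = E² − (m₀c²)² = (6409.6)² − (939.6)² = 4.020 × 10⁷ MeV², so pc = 6340 MeV.
λ = hc/(pc) = 1240 MeV·fm / 6340 MeV = 0.196 fm.

λ = 0.196 fm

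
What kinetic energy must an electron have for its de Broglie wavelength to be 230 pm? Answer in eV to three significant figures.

p = h/λ = 6.626 × 10⁻³⁴ / 2.300 × 10⁻¹⁰ = 2.881 × 10⁻²⁴ kg·m/s.
KE = p²/(2m) = (2.881 × 10⁻²⁴)² / (2 × 9.109 × 10⁻³¹) = 4.556 × 10⁻¹⁸ J = 28.4 eV.

KE = 28.4 eV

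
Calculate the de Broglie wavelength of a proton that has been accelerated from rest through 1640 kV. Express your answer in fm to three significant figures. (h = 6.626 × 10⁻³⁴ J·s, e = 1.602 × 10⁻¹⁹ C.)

KE = eV = 1.602 × 10⁻¹⁹ × 1.640 × 10⁶ = 2.627 × 10⁻¹³ J.
p = √(2mKE) = √(2 × 1.673 × 10⁻²⁷ × 2.627 × 10⁻¹³) = 2.965 × 10⁻²⁰ kg·m/s.
λ = h/p = 6.626 × 10⁻³⁴ / 2.965 × 10⁻²⁰ = 2.23 × 10⁻¹⁴ m = 22.3 fm.

λ = 22.3 fm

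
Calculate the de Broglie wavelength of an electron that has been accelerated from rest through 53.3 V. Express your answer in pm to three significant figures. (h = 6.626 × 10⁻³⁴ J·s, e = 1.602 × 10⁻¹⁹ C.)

KE = eV = 1.602 × 10⁻¹⁹ × 53.30 = 8.539 × 10⁻¹⁸ J.
p = √(2mKE) = √(2 × 9.109 × 10⁻³¹ × 8.539 × 10⁻¹⁸) = 3.944 × 10⁻²⁴ kg·m/s.
λ = h/p = 6.626 × 10⁻³⁴ / 3.944 × 10⁻²⁴ = 1.68 × 10⁻¹⁰ m = 168 pm.

λ = 168 pm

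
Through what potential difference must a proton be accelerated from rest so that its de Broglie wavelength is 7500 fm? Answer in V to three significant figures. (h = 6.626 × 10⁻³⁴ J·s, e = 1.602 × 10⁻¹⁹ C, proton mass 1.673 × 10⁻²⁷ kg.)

V = 14.6 V

p = h/λ = 6.626 × 10⁻³⁴ / 7.500 × 10⁻¹² = 8.835 × 10⁻²³ kg·m/s.
KE = p²/(2m) = 2.333 × 10⁻¹⁸ J.
V = KE/e = 2.333 × 10⁻¹⁸ / (1.602 × 10⁻¹⁹) = 14.6 V.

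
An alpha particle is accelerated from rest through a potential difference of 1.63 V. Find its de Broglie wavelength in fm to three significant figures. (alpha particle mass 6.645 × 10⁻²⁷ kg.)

KE = 2eV = 2 × 1.602 × 10⁻¹⁹ × 1.630 = 5.223 × 10⁻¹⁹ J.
p = √(2mKE) = √(2 × 6.645 × 10⁻²⁷ × 5.223 × 10⁻¹⁹) = 8.331 × 10⁻²³ kg·m/s.
λ = h/p = 6.626 × 10⁻³⁴ / 8.331 × 10⁻²³ = 7.95 × 10⁻¹² m = 7950 fm.

λ = 7950 fm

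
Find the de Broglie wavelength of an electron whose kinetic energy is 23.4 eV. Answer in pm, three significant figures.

λ = 254 pm

KE = 23.4 eV = 3.749 × 10⁻¹⁸ J.
p = √(2mKE) = √(2 × 9.109 × 10⁻³¹ × 3.749 × 10⁻¹⁸) = 2.613 × 10⁻²⁴ kg·m/s.
λ = h/p = 6.626 × 10⁻³⁴ / 2.613 × 10⁻²⁴ = 2.54 × 10⁻¹⁰ m = 254 pm.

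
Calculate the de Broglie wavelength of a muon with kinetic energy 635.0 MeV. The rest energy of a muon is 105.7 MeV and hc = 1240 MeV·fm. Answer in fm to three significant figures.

λ = 1.69 fm

Total energy E = KE + m₀c² = 635.0 + 105.7 = 740.7 MeV.
(pc)² = E² − (m₀c²)² = (740.7)² − (105.7)² = 5.375 × 10⁵ MeV², so pc = 733.1 MeV.
λ = hc/(pc) = 1240 MeV·fm / 733.1 MeV = 1.69 fm.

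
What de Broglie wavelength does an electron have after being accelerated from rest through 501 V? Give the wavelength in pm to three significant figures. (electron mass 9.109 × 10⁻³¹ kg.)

KE = eV = 1.602 × 10⁻¹⁹ × 501.0 = 8.026 × 10⁻¹⁷ J.
p = √(2mKE) = √(2 × 9.109 × 10⁻³¹ × 8.026 × 10⁻¹⁷) = 1.209 × 10⁻²³ kg·m/s.
λ = h/p = 6.626 × 10⁻³⁴ / 1.209 × 10⁻²³ = 5.48 × 10⁻¹¹ m = 54.8 pm.

λ = 54.8 pm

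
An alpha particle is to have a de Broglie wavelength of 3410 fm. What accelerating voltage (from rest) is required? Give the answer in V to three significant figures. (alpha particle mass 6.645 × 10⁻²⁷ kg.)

V = 8.87 V

p = h/λ = 6.626 × 10⁻³⁴ / 3.410 × 10⁻¹² = 1.943 × 10⁻²² kg·m/s.
KE = p²/(2m) = 2.841 × 10⁻¹⁸ J.
V = KE/2e = 2.841 × 10⁻¹⁸ / (2 × 1.602 × 10⁻¹⁹) = 8.87 V.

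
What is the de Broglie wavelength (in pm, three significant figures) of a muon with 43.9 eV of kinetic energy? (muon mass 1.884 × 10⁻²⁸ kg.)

KE = 43.9 eV = 7.033 × 10⁻¹⁸ J.
p = √(2mKE) = √(2 × 1.884 × 10⁻²⁸ × 7.033 × 10⁻¹⁸) = 5.148 × 10⁻²³ kg·m/s.
λ = h/p = 6.626 × 10⁻³⁴ / 5.148 × 10⁻²³ = 1.29 × 10⁻¹¹ m = 12.9 pm.

λ = 12.9 pm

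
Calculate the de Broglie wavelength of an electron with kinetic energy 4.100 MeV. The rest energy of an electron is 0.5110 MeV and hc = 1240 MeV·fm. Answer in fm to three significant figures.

Total energy E = KE + m₀c² = 4.100 + 0.5110 = 4.6110 MeV.
(pc)² = E² − (m₀c²)² = (4.6110)² − (0.5110)² = 21.00 MeV², so pc = 4.583 MeV.
λ = hc/(pc) = 1240 MeV·fm / 4.583 MeV = 271 fm.

λ = 271 fm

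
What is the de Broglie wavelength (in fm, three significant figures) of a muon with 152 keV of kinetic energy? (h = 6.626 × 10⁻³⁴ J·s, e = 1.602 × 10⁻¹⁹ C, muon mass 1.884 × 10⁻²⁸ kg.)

KE = 152 keV = 2.435 × 10⁻¹⁴ J.
p = √(2mKE) = √(2 × 1.884 × 10⁻²⁸ × 2.435 × 10⁻¹⁴) = 3.029 × 10⁻²¹ kg·m/s.
λ = h/p = 6.626 × 10⁻³⁴ / 3.029 × 10⁻²¹ = 2.19 × 10⁻¹³ m = 219 fm.

λ = 219 fm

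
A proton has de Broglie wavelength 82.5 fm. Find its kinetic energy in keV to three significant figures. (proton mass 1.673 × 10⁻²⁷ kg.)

p = h/λ = 6.626 × 10⁻³⁴ / 8.250 × 10⁻¹⁴ = 8.032 × 10⁻²¹ kg·m/s.
KE = p²/(2m) = (8.032 × 10⁻²¹)² / (2 × 1.673 × 10⁻²⁷) = 1.928 × 10⁻¹⁴ J = 120 keV.

KE = 120 keV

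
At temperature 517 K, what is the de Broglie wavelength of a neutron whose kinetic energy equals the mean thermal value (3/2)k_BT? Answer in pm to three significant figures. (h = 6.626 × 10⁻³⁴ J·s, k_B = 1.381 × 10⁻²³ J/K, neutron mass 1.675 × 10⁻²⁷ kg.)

KE = (3/2)k_BT = 1.5 × 1.381 × 10⁻²³ × 517 = 1.071 × 10⁻²⁰ J.
p = √(2mKE) = √(2 × 1.675 × 10⁻²⁷ × 1.071 × 10⁻²⁰) = 5.990 × 10⁻²⁴ kg·m/s.
λ = h/p = 1.11 × 10⁻¹⁰ m = 111 pm.

λ = 111 pm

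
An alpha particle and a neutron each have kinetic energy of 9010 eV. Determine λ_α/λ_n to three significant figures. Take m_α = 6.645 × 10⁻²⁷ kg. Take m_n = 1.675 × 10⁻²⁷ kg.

At fixed KE, p = √(2mKE) so λ = h/p ∝ 1/√m.
λ_α/λ_n = √(m_n/m_α) = √(1.675 × 10⁻²⁷/6.645 × 10⁻²⁷) = √(0.2521) = 0.502.

λ_α/λ_n = 0.502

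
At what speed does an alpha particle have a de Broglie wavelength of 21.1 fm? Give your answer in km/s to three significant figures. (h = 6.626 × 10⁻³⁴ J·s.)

p = h/λ = 6.626 × 10⁻³⁴ / 2.110 × 10⁻¹⁴ = 3.140 × 10⁻²⁰ kg·m/s.
v = p/m = 3.140 × 10⁻²⁰ / 6.645 × 10⁻²⁷ = 4.73 × 10⁶ m/s = 4730 km/s.

v = 4730 km/s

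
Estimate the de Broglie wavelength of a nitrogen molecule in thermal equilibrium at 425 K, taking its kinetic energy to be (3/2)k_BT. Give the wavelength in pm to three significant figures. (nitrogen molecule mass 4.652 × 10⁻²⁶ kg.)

λ = 23.2 pm

KE = (3/2)k_BT = 1.5 × 1.381 × 10⁻²³ × 425 = 8.804 × 10⁻²¹ J.
p = √(2mKE) = √(2 × 4.652 × 10⁻²⁶ × 8.804 × 10⁻²¹) = 2.862 × 10⁻²³ kg·m/s.
λ = h/p = 2.32 × 10⁻¹¹ m = 23.2 pm.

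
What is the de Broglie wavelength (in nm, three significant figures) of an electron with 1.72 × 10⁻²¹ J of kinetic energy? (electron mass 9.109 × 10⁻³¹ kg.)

p = √(2mKE) = √(2 × 9.109 × 10⁻³¹ × 1.720 × 10⁻²¹) = 5.598 × 10⁻²⁶ kg·m/s.
λ = h/p = 6.626 × 10⁻³⁴ / 5.598 × 10⁻²⁶ = 1.18 × 10⁻⁸ m = 11.8 nm.

λ = 11.8 nm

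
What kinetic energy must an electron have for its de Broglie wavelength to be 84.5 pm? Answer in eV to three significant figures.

p = h/λ = 6.626 × 10⁻³⁴ / 8.450 × 10⁻¹¹ = 7.841 × 10⁻²⁴ kg·m/s.
KE = p²/(2m) = (7.841 × 10⁻²⁴)² / (2 × 9.109 × 10⁻³¹) = 3.375 × 10⁻¹⁷ J = 211 eV.

KE = 211 eV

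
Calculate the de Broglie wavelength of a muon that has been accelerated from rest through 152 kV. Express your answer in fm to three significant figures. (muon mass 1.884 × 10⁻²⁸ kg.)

KE = eV = 1.602 × 10⁻¹⁹ × 1.520 × 10⁵ = 2.435 × 10⁻¹⁴ J.
p = √(2mKE) = √(2 × 1.884 × 10⁻²⁸ × 2.435 × 10⁻¹⁴) = 3.029 × 10⁻²¹ kg·m/s.
λ = h/p = 6.626 × 10⁻³⁴ / 3.029 × 10⁻²¹ = 2.19 × 10⁻¹³ m = 219 fm.

λ = 219 fm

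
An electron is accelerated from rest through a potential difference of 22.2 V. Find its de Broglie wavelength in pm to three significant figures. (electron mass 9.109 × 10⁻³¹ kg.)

KE = eV = 1.602 × 10⁻¹⁹ × 22.20 = 3.556 × 10⁻¹⁸ J.
p = √(2mKE) = √(2 × 9.109 × 10⁻³¹ × 3.556 × 10⁻¹⁸) = 2.545 × 10⁻²⁴ kg·m/s.
λ = h/p = 6.626 × 10⁻³⁴ / 2.545 × 10⁻²⁴ = 2.60 × 10⁻¹⁰ m = 260 pm.

λ = 260 pm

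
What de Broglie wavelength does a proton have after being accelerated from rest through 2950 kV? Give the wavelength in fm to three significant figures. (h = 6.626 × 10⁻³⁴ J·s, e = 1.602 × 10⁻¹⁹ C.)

λ = 16.7 fm

KE = eV = 1.602 × 10⁻¹⁹ × 2.950 × 10⁶ = 4.726 × 10⁻¹³ J.
p = √(2mKE) = √(2 × 1.673 × 10⁻²⁷ × 4.726 × 10⁻¹³) = 3.977 × 10⁻²⁰ kg·m/s.
λ = h/p = 6.626 × 10⁻³⁴ / 3.977 × 10⁻²⁰ = 1.67 × 10⁻¹⁴ m = 16.7 fm.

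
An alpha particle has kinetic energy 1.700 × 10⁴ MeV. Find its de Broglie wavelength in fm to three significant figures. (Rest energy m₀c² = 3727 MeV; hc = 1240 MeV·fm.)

Total energy E = KE + m₀c² = 1.700 × 10⁴ + 3727 = 20727 MeV.
(pc)² = E² − (m₀c²)² = (20727)² − (3727)² = 4.157 × 10⁸ MeV², so pc = 2.039 × 10⁴ MeV.
λ = hc/(pc) = 1240 MeV·fm / 2.039 × 10⁴ MeV = 0.0608 fm.

λ = 0.0608 fm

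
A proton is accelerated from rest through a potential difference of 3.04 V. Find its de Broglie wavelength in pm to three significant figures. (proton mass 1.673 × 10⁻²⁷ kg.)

λ = 16.4 pm

KE = eV = 1.602 × 10⁻¹⁹ × 3.040 = 4.870 × 10⁻¹⁹ J.
p = √(2mKE) = √(2 × 1.673 × 10⁻²⁷ × 4.870 × 10⁻¹⁹) = 4.037 × 10⁻²³ kg·m/s.
λ = h/p = 6.626 × 10⁻³⁴ / 4.037 × 10⁻²³ = 1.64 × 10⁻¹¹ m = 16.4 pm.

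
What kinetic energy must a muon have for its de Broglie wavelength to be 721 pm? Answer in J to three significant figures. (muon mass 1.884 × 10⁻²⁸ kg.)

p = h/λ = 6.626 × 10⁻³⁴ / 7.210 × 10⁻¹⁰ = 9.190 × 10⁻²⁵ kg·m/s.
KE = p²/(2m) = (9.190 × 10⁻²⁵)² / (2 × 1.884 × 10⁻²⁸) = 2.241 × 10⁻²¹ J = 2.24 × 10⁻²¹ J.

KE = 2.24 × 10⁻²¹ J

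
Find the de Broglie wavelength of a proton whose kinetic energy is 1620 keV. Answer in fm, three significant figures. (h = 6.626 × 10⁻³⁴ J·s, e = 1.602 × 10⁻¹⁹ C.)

λ = 22.5 fm

KE = 1620 keV = 2.595 × 10⁻¹³ J.
p = √(2mKE) = √(2 × 1.673 × 10⁻²⁷ × 2.595 × 10⁻¹³) = 2.947 × 10⁻²⁰ kg·m/s.
λ = h/p = 6.626 × 10⁻³⁴ / 2.947 × 10⁻²⁰ = 2.25 × 10⁻¹⁴ m = 22.5 fm.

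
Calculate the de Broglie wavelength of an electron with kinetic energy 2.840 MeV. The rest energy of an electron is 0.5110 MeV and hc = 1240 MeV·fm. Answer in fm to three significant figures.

λ = 374 fm

Total energy E = KE + m₀c² = 2.840 + 0.5110 = 3.3510 MeV.
(pc)² = E² − (m₀c²)² = (3.3510)² − (0.5110)² = 10.97 MeV², so pc = 3.312 MeV.
λ = hc/(pc) = 1240 MeV·fm / 3.312 MeV = 374 fm.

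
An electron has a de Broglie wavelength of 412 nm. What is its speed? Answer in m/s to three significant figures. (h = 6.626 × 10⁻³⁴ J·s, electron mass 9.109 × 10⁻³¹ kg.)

v = 1770 m/s

p = h/λ = 6.626 × 10⁻³⁴ / 4.120 × 10⁻⁷ = 1.608 × 10⁻²⁷ kg·m/s.
v = p/m = 1.608 × 10⁻²⁷ / 9.109 × 10⁻³¹ = 1.77 × 10³ m/s = 1770 m/s.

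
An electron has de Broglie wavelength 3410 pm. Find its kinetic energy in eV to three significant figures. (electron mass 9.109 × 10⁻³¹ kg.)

p = h/λ = 6.626 × 10⁻³⁴ / 3.410 × 10⁻⁹ = 1.943 × 10⁻²⁵ kg·m/s.
KE = p²/(2m) = (1.943 × 10⁻²⁵)² / (2 × 9.109 × 10⁻³¹) = 2.072 × 10⁻²⁰ J = 0.129 eV.

KE = 0.129 eV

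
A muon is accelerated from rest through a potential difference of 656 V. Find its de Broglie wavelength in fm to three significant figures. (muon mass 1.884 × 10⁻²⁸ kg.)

KE = eV = 1.602 × 10⁻¹⁹ × 656.0 = 1.051 × 10⁻¹⁶ J.
p = √(2mKE) = √(2 × 1.884 × 10⁻²⁸ × 1.051 × 10⁻¹⁶) = 1.990 × 10⁻²² kg·m/s.
λ = h/p = 6.626 × 10⁻³⁴ / 1.990 × 10⁻²² = 3.33 × 10⁻¹² m = 3330 fm.

λ = 3330 fm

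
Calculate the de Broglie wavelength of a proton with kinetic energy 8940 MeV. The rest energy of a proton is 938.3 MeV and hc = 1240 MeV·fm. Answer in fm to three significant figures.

λ = 0.126 fm

Total energy E = KE + m₀c² = 8940 + 938.3 = 9878.3 MeV.
(pc)² = E² − (m₀c²)² = (9878.3)² − (938.3)² = 9.670 × 10⁷ MeV², so pc = 9834 MeV.
λ = hc/(pc) = 1240 MeV·fm / 9834 MeV = 0.126 fm.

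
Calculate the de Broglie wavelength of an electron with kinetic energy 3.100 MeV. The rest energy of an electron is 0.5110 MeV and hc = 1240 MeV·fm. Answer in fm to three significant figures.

Total energy E = KE + m₀c² = 3.100 + 0.5110 = 3.6110 MeV.
(pc)² = E² − (m₀c²)² = (3.6110)² − (0.5110)² = 12.78 MeV², so pc = 3.575 MeV.
λ = hc/(pc) = 1240 MeV·fm / 3.575 MeV = 347 fm.

λ = 347 fm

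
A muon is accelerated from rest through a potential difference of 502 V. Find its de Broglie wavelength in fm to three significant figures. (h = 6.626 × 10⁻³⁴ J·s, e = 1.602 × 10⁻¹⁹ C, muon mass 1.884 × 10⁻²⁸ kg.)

λ = 3810 fm

KE = eV = 1.602 × 10⁻¹⁹ × 502.0 = 8.042 × 10⁻¹⁷ J.
p = √(2mKE) = √(2 × 1.884 × 10⁻²⁸ × 8.042 × 10⁻¹⁷) = 1.741 × 10⁻²² kg·m/s.
λ = h/p = 6.626 × 10⁻³⁴ / 1.741 × 10⁻²² = 3.81 × 10⁻¹² m = 3810 fm.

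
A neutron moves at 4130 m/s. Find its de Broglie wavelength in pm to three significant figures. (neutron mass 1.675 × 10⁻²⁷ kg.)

λ = 95.8 pm

p = mv = 1.675 × 10⁻²⁷ × 4130 = 6.918 × 10⁻²⁴ kg·m/s.
λ = h/p = 6.626 × 10⁻³⁴ / 6.918 × 10⁻²⁴ = 9.58 × 10⁻¹¹ m = 95.8 pm.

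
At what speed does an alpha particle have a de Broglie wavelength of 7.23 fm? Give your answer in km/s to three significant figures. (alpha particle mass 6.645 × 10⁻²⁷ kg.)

v = 1.38 × 10⁴ km/s

p = h/λ = 6.626 × 10⁻³⁴ / 7.230 × 10⁻¹⁵ = 9.165 × 10⁻²⁰ kg·m/s.
v = p/m = 9.165 × 10⁻²⁰ / 6.645 × 10⁻²⁷ = 1.38 × 10⁷ m/s = 1.38 × 10⁴ km/s.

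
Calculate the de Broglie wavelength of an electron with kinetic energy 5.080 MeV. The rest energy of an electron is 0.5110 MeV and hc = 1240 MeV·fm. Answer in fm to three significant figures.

Total energy E = KE + m₀c² = 5.080 + 0.5110 = 5.5910 MeV.
(pc)² = E² − (m₀c²)² = (5.5910)² − (0.5110)² = 31.00 MeV², so pc = 5.568 MeV.
λ = hc/(pc) = 1240 MeV·fm / 5.568 MeV = 223 fm.

λ = 223 fm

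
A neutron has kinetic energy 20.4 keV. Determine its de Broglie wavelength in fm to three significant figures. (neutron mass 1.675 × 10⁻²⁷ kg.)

λ = 200 fm

KE = 20.4 keV = 3.268 × 10⁻¹⁵ J.
p = √(2mKE) = √(2 × 1.675 × 10⁻²⁷ × 3.268 × 10⁻¹⁵) = 3.309 × 10⁻²¹ kg·m/s.
λ = h/p = 6.626 × 10⁻³⁴ / 3.309 × 10⁻²¹ = 2.00 × 10⁻¹³ m = 200 fm.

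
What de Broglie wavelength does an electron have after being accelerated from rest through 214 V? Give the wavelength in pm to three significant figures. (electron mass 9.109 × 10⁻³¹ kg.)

λ = 83.8 pm

KE = eV = 1.602 × 10⁻¹⁹ × 214.0 = 3.428 × 10⁻¹⁷ J.
p = √(2mKE) = √(2 × 9.109 × 10⁻³¹ × 3.428 × 10⁻¹⁷) = 7.903 × 10⁻²⁴ kg·m/s.
λ = h/p = 6.626 × 10⁻³⁴ / 7.903 × 10⁻²⁴ = 8.38 × 10⁻¹¹ m = 83.8 pm.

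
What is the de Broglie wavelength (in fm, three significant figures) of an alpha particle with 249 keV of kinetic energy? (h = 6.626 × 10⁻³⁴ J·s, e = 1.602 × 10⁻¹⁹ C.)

KE = 249 keV = 3.989 × 10⁻¹⁴ J.
p = √(2mKE) = √(2 × 6.645 × 10⁻²⁷ × 3.989 × 10⁻¹⁴) = 2.302 × 10⁻²⁰ kg·m/s.
λ = h/p = 6.626 × 10⁻³⁴ / 2.302 × 10⁻²⁰ = 2.88 × 10⁻¹⁴ m = 28.8 fm.

λ = 28.8 fm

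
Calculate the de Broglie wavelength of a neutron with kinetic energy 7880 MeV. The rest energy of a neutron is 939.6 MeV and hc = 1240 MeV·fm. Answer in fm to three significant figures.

Total energy E = KE + m₀c² = 7880 + 939.6 = 8819.6 MeV.
(pc)² = E² − (m₀c²)² = (8819.6)² − (939.6)² = 7.690 × 10⁷ MeV², so pc = 8769 MeV.
λ = hc/(pc) = 1240 MeV·fm / 8769 MeV = 0.141 fm.

λ = 0.141 fm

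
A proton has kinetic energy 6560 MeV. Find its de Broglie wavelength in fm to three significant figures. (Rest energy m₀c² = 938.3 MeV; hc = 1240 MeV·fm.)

λ = 0.167 fm

Total energy E = KE + m₀c² = 6560 + 938.3 = 7498.3 MeV.
(pc)² = E² − (m₀c²)² = (7498.3)² − (938.3)² = 5.534 × 10⁷ MeV², so pc = 7439 MeV.
λ = hc/(pc) = 1240 MeV·fm / 7439 MeV = 0.167 fm.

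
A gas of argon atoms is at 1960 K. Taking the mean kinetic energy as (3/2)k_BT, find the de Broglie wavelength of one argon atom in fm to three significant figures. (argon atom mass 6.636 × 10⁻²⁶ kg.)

KE = (3/2)k_BT = 1.5 × 1.381 × 10⁻²³ × 1960 = 4.060 × 10⁻²⁰ J.
p = √(2mKE) = √(2 × 6.636 × 10⁻²⁶ × 4.060 × 10⁻²⁰) = 7.341 × 10⁻²³ kg·m/s.
λ = h/p = 9.03 × 10⁻¹² m = 9030 fm.

λ = 9030 fm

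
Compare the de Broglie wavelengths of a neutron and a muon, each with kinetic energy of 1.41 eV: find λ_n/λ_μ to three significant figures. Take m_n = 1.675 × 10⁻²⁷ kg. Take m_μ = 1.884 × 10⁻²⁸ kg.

At fixed KE, p = √(2mKE) so λ = h/p ∝ 1/√m.
λ_n/λ_μ = √(m_μ/m_n) = √(1.884 × 10⁻²⁸/1.675 × 10⁻²⁷) = √(0.1125) = 0.335.

λ_n/λ_μ = 0.335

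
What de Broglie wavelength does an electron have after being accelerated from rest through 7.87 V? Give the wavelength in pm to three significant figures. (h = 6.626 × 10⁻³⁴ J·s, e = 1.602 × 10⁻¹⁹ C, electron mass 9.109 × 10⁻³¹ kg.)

λ = 437 pm

KE = eV = 1.602 × 10⁻¹⁹ × 7.870 = 1.261 × 10⁻¹⁸ J.
p = √(2mKE) = √(2 × 9.109 × 10⁻³¹ × 1.261 × 10⁻¹⁸) = 1.516 × 10⁻²⁴ kg·m/s.
λ = h/p = 6.626 × 10⁻³⁴ / 1.516 × 10⁻²⁴ = 4.37 × 10⁻¹⁰ m = 437 pm.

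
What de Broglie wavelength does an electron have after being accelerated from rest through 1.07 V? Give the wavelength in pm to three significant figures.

λ = 1190 pm

KE = eV = 1.602 × 10⁻¹⁹ × 1.070 = 1.714 × 10⁻¹⁹ J.
p = √(2mKE) = √(2 × 9.109 × 10⁻³¹ × 1.714 × 10⁻¹⁹) = 5.588 × 10⁻²⁵ kg·m/s.
λ = h/p = 6.626 × 10⁻³⁴ / 5.588 × 10⁻²⁵ = 1.19 × 10⁻⁹ m = 1190 pm.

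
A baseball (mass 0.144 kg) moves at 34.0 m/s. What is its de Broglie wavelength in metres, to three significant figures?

λ = 1.35 × 10⁻³⁴ m

p = mv = 0.144 × 34.0 = 4.896 kg·m/s.
λ = h/p = 6.626 × 10⁻³⁴ / 4.896 = 1.35 × 10⁻³⁴ m.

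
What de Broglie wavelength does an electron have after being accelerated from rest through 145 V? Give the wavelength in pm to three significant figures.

KE = eV = 1.602 × 10⁻¹⁹ × 145.0 = 2.323 × 10⁻¹⁷ J.
p = √(2mKE) = √(2 × 9.109 × 10⁻³¹ × 2.323 × 10⁻¹⁷) = 6.505 × 10⁻²⁴ kg·m/s.
λ = h/p = 6.626 × 10⁻³⁴ / 6.505 × 10⁻²⁴ = 1.02 × 10⁻¹⁰ m = 102 pm.

λ = 102 pm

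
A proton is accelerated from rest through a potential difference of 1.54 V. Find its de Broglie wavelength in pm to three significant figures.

λ = 23.1 pm

KE = eV = 1.602 × 10⁻¹⁹ × 1.540 = 2.467 × 10⁻¹⁹ J.
p = √(2mKE) = √(2 × 1.673 × 10⁻²⁷ × 2.467 × 10⁻¹⁹) = 2.873 × 10⁻²³ kg·m/s.
λ = h/p = 6.626 × 10⁻³⁴ / 2.873 × 10⁻²³ = 2.31 × 10⁻¹¹ m = 23.1 pm.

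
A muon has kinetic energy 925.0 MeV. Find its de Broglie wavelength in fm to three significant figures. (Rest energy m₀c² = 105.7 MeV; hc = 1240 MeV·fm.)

λ = 1.21 fm

Total energy E = KE + m₀c² = 925.0 + 105.7 = 1030.7 MeV.
(pc)² = E² − (m₀c²)² = (1030.7)² − (105.7)² = 1.051 × 10⁶ MeV², so pc = 1025 MeV.
λ = hc/(pc) = 1240 MeV·fm / 1025 MeV = 1.21 fm.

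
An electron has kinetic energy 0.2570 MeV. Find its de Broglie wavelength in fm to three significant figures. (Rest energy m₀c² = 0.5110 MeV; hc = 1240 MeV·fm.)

Total energy E = KE + m₀c² = 0.2570 + 0.5110 = 0.7680 MeV.
(pc)² = E² − (m₀c²)² = (0.7680)² − (0.5110)² = 0.3287 MeV², so pc = 0.5733 MeV.
λ = hc/(pc) = 1240 MeV·fm / 0.5733 MeV = 2160 fm.

λ = 2160 fm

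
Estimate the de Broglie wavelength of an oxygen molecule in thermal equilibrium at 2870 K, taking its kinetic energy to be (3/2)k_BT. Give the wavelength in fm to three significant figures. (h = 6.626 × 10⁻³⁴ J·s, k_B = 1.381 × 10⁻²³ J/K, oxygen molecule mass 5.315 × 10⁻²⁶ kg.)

KE = (3/2)k_BT = 1.5 × 1.381 × 10⁻²³ × 2870 = 5.945 × 10⁻²⁰ J.
p = √(2mKE) = √(2 × 5.315 × 10⁻²⁶ × 5.945 × 10⁻²⁰) = 7.950 × 10⁻²³ kg·m/s.
λ = h/p = 8.33 × 10⁻¹² m = 8330 fm.

λ = 8330 fm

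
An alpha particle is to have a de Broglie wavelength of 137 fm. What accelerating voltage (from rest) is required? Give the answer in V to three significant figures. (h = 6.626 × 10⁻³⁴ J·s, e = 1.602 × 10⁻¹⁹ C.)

V = 5490 V

p = h/λ = 6.626 × 10⁻³⁴ / 1.370 × 10⁻¹³ = 4.836 × 10⁻²¹ kg·m/s.
KE = p²/(2m) = 1.760 × 10⁻¹⁵ J.
V = KE/2e = 1.760 × 10⁻¹⁵ / (2 × 1.602 × 10⁻¹⁹) = 5490 V.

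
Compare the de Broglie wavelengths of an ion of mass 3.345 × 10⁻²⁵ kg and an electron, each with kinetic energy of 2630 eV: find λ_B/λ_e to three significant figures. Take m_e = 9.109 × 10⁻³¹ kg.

λ_B/λ_e = 1.65 × 10⁻³

At fixed KE, p = √(2mKE) so λ = h/p ∝ 1/√m.
λ_B/λ_e = √(m_e/m_B) = √(9.109 × 10⁻³¹/3.345 × 10⁻²⁵) = √(2.723 × 10⁻⁶) = 1.65 × 10⁻³.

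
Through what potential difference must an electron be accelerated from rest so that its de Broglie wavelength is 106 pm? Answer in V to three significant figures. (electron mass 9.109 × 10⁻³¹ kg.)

V = 134 V

p = h/λ = 6.626 × 10⁻³⁴ / 1.060 × 10⁻¹⁰ = 6.251 × 10⁻²⁴ kg·m/s.
KE = p²/(2m) = 2.145 × 10⁻¹⁷ J.
V = KE/e = 2.145 × 10⁻¹⁷ / (1.602 × 10⁻¹⁹) = 134 V.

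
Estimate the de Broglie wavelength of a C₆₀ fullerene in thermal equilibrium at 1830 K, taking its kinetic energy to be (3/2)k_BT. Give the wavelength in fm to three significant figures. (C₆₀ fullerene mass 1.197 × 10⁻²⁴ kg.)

KE = (3/2)k_BT = 1.5 × 1.381 × 10⁻²³ × 1830 = 3.791 × 10⁻²⁰ J.
p = √(2mKE) = √(2 × 1.197 × 10⁻²⁴ × 3.791 × 10⁻²⁰) = 3.013 × 10⁻²² kg·m/s.
λ = h/p = 2.20 × 10⁻¹² m = 2200 fm.

λ = 2200 fm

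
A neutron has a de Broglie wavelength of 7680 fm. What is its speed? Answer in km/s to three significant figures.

p = h/λ = 6.626 × 10⁻³⁴ / 7.680 × 10⁻¹² = 8.628 × 10⁻²³ kg·m/s.
v = p/m = 8.628 × 10⁻²³ / 1.675 × 10⁻²⁷ = 5.15 × 10⁴ m/s = 51.5 km/s.

v = 51.5 km/s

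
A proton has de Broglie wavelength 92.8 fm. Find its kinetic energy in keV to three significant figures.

p = h/λ = 6.626 × 10⁻³⁴ / 9.280 × 10⁻¹⁴ = 7.140 × 10⁻²¹ kg·m/s.
KE = p²/(2m) = (7.140 × 10⁻²¹)² / (2 × 1.673 × 10⁻²⁷) = 1.524 × 10⁻¹⁴ J = 95.1 keV.

KE = 95.1 keV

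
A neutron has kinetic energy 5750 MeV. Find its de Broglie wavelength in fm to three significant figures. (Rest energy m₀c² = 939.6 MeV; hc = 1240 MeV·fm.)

λ = 0.187 fm

Total energy E = KE + m₀c² = 5750 + 939.6 = 6689.6 MeV.
(pc)² = E² − (m₀c²)² = (6689.6)² − (939.6)² = 4.387 × 10⁷ MeV², so pc = 6623 MeV.
λ = hc/(pc) = 1240 MeV·fm / 6623 MeV = 0.187 fm.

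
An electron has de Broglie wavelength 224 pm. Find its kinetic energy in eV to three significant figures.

KE = 30.0 eV

p = h/λ = 6.626 × 10⁻³⁴ / 2.240 × 10⁻¹⁰ = 2.958 × 10⁻²⁴ kg·m/s.
KE = p²/(2m) = (2.958 × 10⁻²⁴)² / (2 × 9.109 × 10⁻³¹) = 4.803 × 10⁻¹⁸ J = 30.0 eV.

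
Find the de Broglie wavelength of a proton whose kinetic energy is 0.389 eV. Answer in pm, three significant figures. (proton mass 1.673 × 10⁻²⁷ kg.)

KE = 0.389 eV = 6.232 × 10⁻²⁰ J.
p = √(2mKE) = √(2 × 1.673 × 10⁻²⁷ × 6.232 × 10⁻²⁰) = 1.444 × 10⁻²³ kg·m/s.
λ = h/p = 6.626 × 10⁻³⁴ / 1.444 × 10⁻²³ = 4.59 × 10⁻¹¹ m = 45.9 pm.

λ = 45.9 pm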